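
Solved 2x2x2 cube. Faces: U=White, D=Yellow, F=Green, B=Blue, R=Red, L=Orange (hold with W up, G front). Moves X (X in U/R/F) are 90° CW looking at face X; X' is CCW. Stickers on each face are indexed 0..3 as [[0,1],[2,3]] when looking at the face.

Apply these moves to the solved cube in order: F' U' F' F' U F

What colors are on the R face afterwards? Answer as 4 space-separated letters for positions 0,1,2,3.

After move 1 (F'): F=GGGG U=WWRR R=YRYR D=OOYY L=OWOW
After move 2 (U'): U=WRWR F=OWGG R=GGYR B=YRBB L=BBOW
After move 3 (F'): F=WGOG U=WRGY R=OGOR D=BWYY L=BROW
After move 4 (F'): F=GGWO U=WROO R=WGBR D=RWYY L=BYOG
After move 5 (U): U=OWOR F=WGWO R=YRBR B=BYBB L=GGOG
After move 6 (F): F=WWOG U=OWGG R=ORRR D=BYYY L=GROW
Query: R face = ORRR

Answer: O R R R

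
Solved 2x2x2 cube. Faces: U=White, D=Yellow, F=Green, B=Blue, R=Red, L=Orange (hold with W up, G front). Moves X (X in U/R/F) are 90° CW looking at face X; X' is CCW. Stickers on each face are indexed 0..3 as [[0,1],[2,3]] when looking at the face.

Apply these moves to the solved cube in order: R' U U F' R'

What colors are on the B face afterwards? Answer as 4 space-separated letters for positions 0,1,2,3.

Answer: G W O B

Derivation:
After move 1 (R'): R=RRRR U=WBWB F=GWGW D=YGYG B=YBYB
After move 2 (U): U=WWBB F=RRGW R=YBRR B=OOYB L=GWOO
After move 3 (U): U=BWBW F=YBGW R=OORR B=GWYB L=RROO
After move 4 (F'): F=BWYG U=BWOR R=GOYR D=ROYG L=RWOB
After move 5 (R'): R=ORGY U=BYOG F=BWYR D=RWYG B=GWOB
Query: B face = GWOB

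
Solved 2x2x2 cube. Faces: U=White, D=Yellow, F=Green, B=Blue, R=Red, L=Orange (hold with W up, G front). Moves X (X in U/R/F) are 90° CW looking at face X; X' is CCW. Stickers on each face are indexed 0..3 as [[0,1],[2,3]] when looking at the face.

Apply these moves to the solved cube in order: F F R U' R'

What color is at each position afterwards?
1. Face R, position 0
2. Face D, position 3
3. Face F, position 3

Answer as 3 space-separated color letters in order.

Answer: W Y Y

Derivation:
After move 1 (F): F=GGGG U=WWOO R=WRWR D=RRYY L=OYOY
After move 2 (F): F=GGGG U=WWYY R=OROR D=WWYY L=OROR
After move 3 (R): R=OORR U=WGYG F=GWGY D=WBYB B=YBWB
After move 4 (U'): U=GGWY F=ORGY R=GWRR B=OOWB L=YBOR
After move 5 (R'): R=WRGR U=GWWO F=OGGY D=WRYY B=BOBB
Query 1: R[0] = W
Query 2: D[3] = Y
Query 3: F[3] = Y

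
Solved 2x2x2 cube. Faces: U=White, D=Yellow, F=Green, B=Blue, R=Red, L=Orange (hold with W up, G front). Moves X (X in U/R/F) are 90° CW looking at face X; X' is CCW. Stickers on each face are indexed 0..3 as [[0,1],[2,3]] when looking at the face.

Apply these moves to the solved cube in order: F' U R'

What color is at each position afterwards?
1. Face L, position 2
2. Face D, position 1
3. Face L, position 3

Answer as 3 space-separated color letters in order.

After move 1 (F'): F=GGGG U=WWRR R=YRYR D=OOYY L=OWOW
After move 2 (U): U=RWRW F=YRGG R=BBYR B=OWBB L=GGOW
After move 3 (R'): R=BRBY U=RBRO F=YWGW D=ORYG B=YWOB
Query 1: L[2] = O
Query 2: D[1] = R
Query 3: L[3] = W

Answer: O R W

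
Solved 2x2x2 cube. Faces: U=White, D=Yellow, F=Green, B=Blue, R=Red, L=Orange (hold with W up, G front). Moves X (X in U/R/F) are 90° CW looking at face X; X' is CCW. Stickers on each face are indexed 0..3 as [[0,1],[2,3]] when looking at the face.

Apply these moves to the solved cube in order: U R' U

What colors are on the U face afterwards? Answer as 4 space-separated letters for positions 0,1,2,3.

Answer: W W O B

Derivation:
After move 1 (U): U=WWWW F=RRGG R=BBRR B=OOBB L=GGOO
After move 2 (R'): R=BRBR U=WBWO F=RWGW D=YRYG B=YOYB
After move 3 (U): U=WWOB F=BRGW R=YOBR B=GGYB L=RWOO
Query: U face = WWOB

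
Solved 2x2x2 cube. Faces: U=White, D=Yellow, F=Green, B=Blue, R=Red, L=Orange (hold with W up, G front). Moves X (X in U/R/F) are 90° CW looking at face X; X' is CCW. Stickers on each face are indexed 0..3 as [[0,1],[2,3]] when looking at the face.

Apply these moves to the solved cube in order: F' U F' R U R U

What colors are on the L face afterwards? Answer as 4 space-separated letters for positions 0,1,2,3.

Answer: O B O R

Derivation:
After move 1 (F'): F=GGGG U=WWRR R=YRYR D=OOYY L=OWOW
After move 2 (U): U=RWRW F=YRGG R=BBYR B=OWBB L=GGOW
After move 3 (F'): F=RGYG U=RWBY R=OBOR D=GWYY L=GWOR
After move 4 (R): R=OORB U=RGBG F=RWYY D=GBYO B=YWWB
After move 5 (U): U=BRGG F=OOYY R=YWRB B=GWWB L=RWOR
After move 6 (R): R=RYBW U=BOGY F=OBYO D=GWYG B=GWRB
After move 7 (U): U=GBYO F=RYYO R=GWBW B=RWRB L=OBOR
Query: L face = OBOR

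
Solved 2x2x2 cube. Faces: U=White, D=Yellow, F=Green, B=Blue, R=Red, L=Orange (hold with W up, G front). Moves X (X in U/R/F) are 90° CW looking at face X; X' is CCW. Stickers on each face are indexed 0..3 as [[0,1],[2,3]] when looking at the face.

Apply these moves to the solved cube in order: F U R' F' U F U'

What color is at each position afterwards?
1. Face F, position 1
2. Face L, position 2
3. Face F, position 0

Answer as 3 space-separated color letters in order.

Answer: G O W

Derivation:
After move 1 (F): F=GGGG U=WWOO R=WRWR D=RRYY L=OYOY
After move 2 (U): U=OWOW F=WRGG R=BBWR B=OYBB L=GGOY
After move 3 (R'): R=BRBW U=OBOO F=WWGW D=RRYG B=YYRB
After move 4 (F'): F=WWWG U=OBBB R=RRRW D=GYYG L=GOOO
After move 5 (U): U=BOBB F=RRWG R=YYRW B=GORB L=WWOO
After move 6 (F): F=WRGR U=BOOW R=BYBW D=RYYG L=WGOY
After move 7 (U'): U=OWBO F=WGGR R=WRBW B=BYRB L=GOOY
Query 1: F[1] = G
Query 2: L[2] = O
Query 3: F[0] = W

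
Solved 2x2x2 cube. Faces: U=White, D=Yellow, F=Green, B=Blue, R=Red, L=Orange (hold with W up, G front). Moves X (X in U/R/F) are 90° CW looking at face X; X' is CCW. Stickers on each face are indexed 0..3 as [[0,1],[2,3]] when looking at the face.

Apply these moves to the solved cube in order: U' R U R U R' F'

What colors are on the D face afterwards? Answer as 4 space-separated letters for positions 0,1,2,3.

Answer: B O Y R

Derivation:
After move 1 (U'): U=WWWW F=OOGG R=GGRR B=RRBB L=BBOO
After move 2 (R): R=RGRG U=WOWG F=OYGY D=YBYR B=WRWB
After move 3 (U): U=WWGO F=RGGY R=WRRG B=BBWB L=OYOO
After move 4 (R): R=RWGR U=WGGY F=RBGR D=YWYB B=OBWB
After move 5 (U): U=GWYG F=RWGR R=OBGR B=OYWB L=RBOO
After move 6 (R'): R=BROG U=GWYO F=RWGG D=YWYR B=BYWB
After move 7 (F'): F=WGRG U=GWBO R=WRYG D=BOYR L=ROOY
Query: D face = BOYR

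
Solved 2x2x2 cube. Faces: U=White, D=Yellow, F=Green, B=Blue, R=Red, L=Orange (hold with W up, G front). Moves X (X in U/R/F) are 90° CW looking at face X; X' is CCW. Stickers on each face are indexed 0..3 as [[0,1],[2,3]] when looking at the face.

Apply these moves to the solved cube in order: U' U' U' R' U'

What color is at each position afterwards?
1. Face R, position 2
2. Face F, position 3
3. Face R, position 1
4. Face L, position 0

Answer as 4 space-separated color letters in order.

Answer: B W W Y

Derivation:
After move 1 (U'): U=WWWW F=OOGG R=GGRR B=RRBB L=BBOO
After move 2 (U'): U=WWWW F=BBGG R=OORR B=GGBB L=RROO
After move 3 (U'): U=WWWW F=RRGG R=BBRR B=OOBB L=GGOO
After move 4 (R'): R=BRBR U=WBWO F=RWGW D=YRYG B=YOYB
After move 5 (U'): U=BOWW F=GGGW R=RWBR B=BRYB L=YOOO
Query 1: R[2] = B
Query 2: F[3] = W
Query 3: R[1] = W
Query 4: L[0] = Y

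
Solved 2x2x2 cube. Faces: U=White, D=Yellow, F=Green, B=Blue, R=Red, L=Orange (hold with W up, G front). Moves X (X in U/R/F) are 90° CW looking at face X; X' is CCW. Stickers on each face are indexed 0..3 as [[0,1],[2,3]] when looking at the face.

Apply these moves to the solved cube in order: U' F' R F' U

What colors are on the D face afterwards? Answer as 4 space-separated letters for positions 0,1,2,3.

Answer: W W Y R

Derivation:
After move 1 (U'): U=WWWW F=OOGG R=GGRR B=RRBB L=BBOO
After move 2 (F'): F=OGOG U=WWGR R=YGYR D=BOYY L=BWOW
After move 3 (R): R=YYRG U=WGGG F=OOOY D=BBYR B=RRWB
After move 4 (F'): F=OYOO U=WGYR R=BYBG D=WWYR L=BGOG
After move 5 (U): U=YWRG F=BYOO R=RRBG B=BGWB L=OYOG
Query: D face = WWYR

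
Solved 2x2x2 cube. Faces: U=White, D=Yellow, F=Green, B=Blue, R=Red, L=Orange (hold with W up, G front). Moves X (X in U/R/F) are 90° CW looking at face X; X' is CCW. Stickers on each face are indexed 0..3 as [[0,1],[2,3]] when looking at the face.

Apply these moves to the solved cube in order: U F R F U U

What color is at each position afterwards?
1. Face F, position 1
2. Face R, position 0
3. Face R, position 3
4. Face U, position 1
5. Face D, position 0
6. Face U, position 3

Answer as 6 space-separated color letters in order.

Answer: O G B Y R W

Derivation:
After move 1 (U): U=WWWW F=RRGG R=BBRR B=OOBB L=GGOO
After move 2 (F): F=GRGR U=WWOG R=WBWR D=RBYY L=GYOY
After move 3 (R): R=WWRB U=WROR F=GBGY D=RBYO B=GOWB
After move 4 (F): F=GGYB U=WRYY R=OWRB D=RWYO L=GROB
After move 5 (U): U=YWYR F=OWYB R=GORB B=GRWB L=GGOB
After move 6 (U): U=YYRW F=GOYB R=GRRB B=GGWB L=OWOB
Query 1: F[1] = O
Query 2: R[0] = G
Query 3: R[3] = B
Query 4: U[1] = Y
Query 5: D[0] = R
Query 6: U[3] = W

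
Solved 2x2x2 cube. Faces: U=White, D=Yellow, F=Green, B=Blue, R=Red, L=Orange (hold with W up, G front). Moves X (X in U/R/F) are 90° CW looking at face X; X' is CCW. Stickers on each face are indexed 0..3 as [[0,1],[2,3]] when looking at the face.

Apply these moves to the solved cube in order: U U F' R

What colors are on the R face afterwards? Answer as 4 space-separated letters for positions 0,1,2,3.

Answer: Y Y R O

Derivation:
After move 1 (U): U=WWWW F=RRGG R=BBRR B=OOBB L=GGOO
After move 2 (U): U=WWWW F=BBGG R=OORR B=GGBB L=RROO
After move 3 (F'): F=BGBG U=WWOR R=YOYR D=ROYY L=RWOW
After move 4 (R): R=YYRO U=WGOG F=BOBY D=RBYG B=RGWB
Query: R face = YYRO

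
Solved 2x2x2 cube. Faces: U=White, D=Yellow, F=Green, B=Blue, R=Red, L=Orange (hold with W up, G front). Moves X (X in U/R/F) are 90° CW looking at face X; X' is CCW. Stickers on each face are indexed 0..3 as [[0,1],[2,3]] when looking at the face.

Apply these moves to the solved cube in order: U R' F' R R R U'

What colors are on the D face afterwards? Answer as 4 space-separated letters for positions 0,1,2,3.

Answer: G W Y G

Derivation:
After move 1 (U): U=WWWW F=RRGG R=BBRR B=OOBB L=GGOO
After move 2 (R'): R=BRBR U=WBWO F=RWGW D=YRYG B=YOYB
After move 3 (F'): F=WWRG U=WBBB R=RRYR D=GOYG L=GOOW
After move 4 (R): R=YRRR U=WWBG F=WORG D=GYYY B=BOBB
After move 5 (R): R=RYRR U=WOBG F=WYRY D=GBYB B=GOWB
After move 6 (R): R=RRRY U=WYBY F=WBRB D=GWYG B=GOOB
After move 7 (U'): U=YYWB F=GORB R=WBRY B=RROB L=GOOW
Query: D face = GWYG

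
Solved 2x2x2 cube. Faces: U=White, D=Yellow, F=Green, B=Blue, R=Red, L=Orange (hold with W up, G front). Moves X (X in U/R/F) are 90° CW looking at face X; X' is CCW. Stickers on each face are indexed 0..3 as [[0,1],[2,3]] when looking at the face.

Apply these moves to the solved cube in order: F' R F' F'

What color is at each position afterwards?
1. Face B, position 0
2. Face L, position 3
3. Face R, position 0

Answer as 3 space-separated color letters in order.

Answer: R Y W

Derivation:
After move 1 (F'): F=GGGG U=WWRR R=YRYR D=OOYY L=OWOW
After move 2 (R): R=YYRR U=WGRG F=GOGY D=OBYB B=RBWB
After move 3 (F'): F=OYGG U=WGYR R=BYOR D=WWYB L=OGOR
After move 4 (F'): F=YGOG U=WGBO R=WYWR D=GRYB L=OROY
Query 1: B[0] = R
Query 2: L[3] = Y
Query 3: R[0] = W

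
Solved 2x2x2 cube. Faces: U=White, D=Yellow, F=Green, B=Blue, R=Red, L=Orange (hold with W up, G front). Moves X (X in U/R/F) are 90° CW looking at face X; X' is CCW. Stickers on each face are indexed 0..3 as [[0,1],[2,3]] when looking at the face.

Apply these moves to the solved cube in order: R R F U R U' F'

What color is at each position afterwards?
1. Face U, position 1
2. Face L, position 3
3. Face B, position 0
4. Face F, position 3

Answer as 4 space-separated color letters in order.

Answer: B O Y B

Derivation:
After move 1 (R): R=RRRR U=WGWG F=GYGY D=YBYB B=WBWB
After move 2 (R): R=RRRR U=WYWY F=GBGB D=YWYW B=GBGB
After move 3 (F): F=GGBB U=WYOO R=WRYR D=RRYW L=OYOW
After move 4 (U): U=OWOY F=WRBB R=GBYR B=OYGB L=GGOW
After move 5 (R): R=YGRB U=OROB F=WRBW D=RGYO B=YYWB
After move 6 (U'): U=RBOO F=GGBW R=WRRB B=YGWB L=YYOW
After move 7 (F'): F=GWGB U=RBWR R=GRRB D=YWYO L=YOOO
Query 1: U[1] = B
Query 2: L[3] = O
Query 3: B[0] = Y
Query 4: F[3] = B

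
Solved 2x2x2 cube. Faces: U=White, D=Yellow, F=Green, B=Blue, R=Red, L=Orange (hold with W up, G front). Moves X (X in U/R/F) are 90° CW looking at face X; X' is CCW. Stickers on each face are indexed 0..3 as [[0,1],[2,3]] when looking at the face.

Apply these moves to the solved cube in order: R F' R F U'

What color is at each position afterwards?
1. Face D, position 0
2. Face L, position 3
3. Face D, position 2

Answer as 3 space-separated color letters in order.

After move 1 (R): R=RRRR U=WGWG F=GYGY D=YBYB B=WBWB
After move 2 (F'): F=YYGG U=WGRR R=BRYR D=OOYB L=OGOW
After move 3 (R): R=YBRR U=WYRG F=YOGB D=OWYW B=RBGB
After move 4 (F): F=GYBO U=WYWG R=RBGR D=RYYW L=OOOW
After move 5 (U'): U=YGWW F=OOBO R=GYGR B=RBGB L=RBOW
Query 1: D[0] = R
Query 2: L[3] = W
Query 3: D[2] = Y

Answer: R W Y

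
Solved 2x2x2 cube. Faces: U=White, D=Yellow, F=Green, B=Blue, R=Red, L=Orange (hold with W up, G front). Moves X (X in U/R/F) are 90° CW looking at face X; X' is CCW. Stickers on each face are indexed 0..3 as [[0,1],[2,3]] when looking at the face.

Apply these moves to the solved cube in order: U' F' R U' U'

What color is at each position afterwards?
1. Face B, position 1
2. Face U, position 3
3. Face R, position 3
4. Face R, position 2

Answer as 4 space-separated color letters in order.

Answer: O W G R

Derivation:
After move 1 (U'): U=WWWW F=OOGG R=GGRR B=RRBB L=BBOO
After move 2 (F'): F=OGOG U=WWGR R=YGYR D=BOYY L=BWOW
After move 3 (R): R=YYRG U=WGGG F=OOOY D=BBYR B=RRWB
After move 4 (U'): U=GGWG F=BWOY R=OORG B=YYWB L=RROW
After move 5 (U'): U=GGGW F=RROY R=BWRG B=OOWB L=YYOW
Query 1: B[1] = O
Query 2: U[3] = W
Query 3: R[3] = G
Query 4: R[2] = R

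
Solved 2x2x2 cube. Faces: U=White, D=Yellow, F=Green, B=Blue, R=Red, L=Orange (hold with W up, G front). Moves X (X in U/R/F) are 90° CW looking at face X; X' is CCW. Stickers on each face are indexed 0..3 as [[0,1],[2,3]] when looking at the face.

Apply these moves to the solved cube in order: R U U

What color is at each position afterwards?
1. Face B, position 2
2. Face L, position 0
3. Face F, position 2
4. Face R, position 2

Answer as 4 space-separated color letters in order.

After move 1 (R): R=RRRR U=WGWG F=GYGY D=YBYB B=WBWB
After move 2 (U): U=WWGG F=RRGY R=WBRR B=OOWB L=GYOO
After move 3 (U): U=GWGW F=WBGY R=OORR B=GYWB L=RROO
Query 1: B[2] = W
Query 2: L[0] = R
Query 3: F[2] = G
Query 4: R[2] = R

Answer: W R G R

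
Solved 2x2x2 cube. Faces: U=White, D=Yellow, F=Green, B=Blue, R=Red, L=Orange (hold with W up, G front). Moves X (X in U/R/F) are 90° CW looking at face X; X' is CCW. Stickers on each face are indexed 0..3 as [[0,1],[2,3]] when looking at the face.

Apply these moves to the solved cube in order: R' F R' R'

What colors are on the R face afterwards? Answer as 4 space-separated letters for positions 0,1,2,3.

After move 1 (R'): R=RRRR U=WBWB F=GWGW D=YGYG B=YBYB
After move 2 (F): F=GGWW U=WBOO R=WRBR D=RRYG L=OYOG
After move 3 (R'): R=RRWB U=WYOY F=GBWO D=RGYW B=GBRB
After move 4 (R'): R=RBRW U=WROG F=GYWY D=RBYO B=WBGB
Query: R face = RBRW

Answer: R B R W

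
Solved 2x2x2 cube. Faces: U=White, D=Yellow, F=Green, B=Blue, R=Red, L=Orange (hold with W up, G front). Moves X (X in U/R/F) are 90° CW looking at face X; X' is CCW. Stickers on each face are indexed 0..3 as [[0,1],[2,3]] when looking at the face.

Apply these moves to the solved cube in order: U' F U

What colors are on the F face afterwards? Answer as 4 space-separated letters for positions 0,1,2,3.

Answer: W G G O

Derivation:
After move 1 (U'): U=WWWW F=OOGG R=GGRR B=RRBB L=BBOO
After move 2 (F): F=GOGO U=WWOB R=WGWR D=RGYY L=BYOY
After move 3 (U): U=OWBW F=WGGO R=RRWR B=BYBB L=GOOY
Query: F face = WGGO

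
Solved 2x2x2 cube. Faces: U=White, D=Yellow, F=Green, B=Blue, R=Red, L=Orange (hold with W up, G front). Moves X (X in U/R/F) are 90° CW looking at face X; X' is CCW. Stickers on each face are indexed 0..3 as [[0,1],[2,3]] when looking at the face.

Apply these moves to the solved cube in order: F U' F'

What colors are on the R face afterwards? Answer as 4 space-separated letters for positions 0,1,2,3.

Answer: R G R R

Derivation:
After move 1 (F): F=GGGG U=WWOO R=WRWR D=RRYY L=OYOY
After move 2 (U'): U=WOWO F=OYGG R=GGWR B=WRBB L=BBOY
After move 3 (F'): F=YGOG U=WOGW R=RGRR D=BYYY L=BOOW
Query: R face = RGRR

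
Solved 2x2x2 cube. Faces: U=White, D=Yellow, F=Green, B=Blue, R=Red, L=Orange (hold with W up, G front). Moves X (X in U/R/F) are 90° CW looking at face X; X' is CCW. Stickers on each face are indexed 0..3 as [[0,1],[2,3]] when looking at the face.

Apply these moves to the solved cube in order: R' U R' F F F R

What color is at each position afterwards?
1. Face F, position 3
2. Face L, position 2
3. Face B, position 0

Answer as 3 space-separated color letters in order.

After move 1 (R'): R=RRRR U=WBWB F=GWGW D=YGYG B=YBYB
After move 2 (U): U=WWBB F=RRGW R=YBRR B=OOYB L=GWOO
After move 3 (R'): R=BRYR U=WYBO F=RWGB D=YRYW B=GOGB
After move 4 (F): F=GRBW U=WYOW R=BROR D=YBYW L=GYOR
After move 5 (F): F=BGWR U=WYRY R=ORWR D=OBYW L=GYOB
After move 6 (F): F=WBRG U=WYBY R=RRYR D=WOYW L=GOOB
After move 7 (R): R=YRRR U=WBBG F=WORW D=WGYG B=YOYB
Query 1: F[3] = W
Query 2: L[2] = O
Query 3: B[0] = Y

Answer: W O Y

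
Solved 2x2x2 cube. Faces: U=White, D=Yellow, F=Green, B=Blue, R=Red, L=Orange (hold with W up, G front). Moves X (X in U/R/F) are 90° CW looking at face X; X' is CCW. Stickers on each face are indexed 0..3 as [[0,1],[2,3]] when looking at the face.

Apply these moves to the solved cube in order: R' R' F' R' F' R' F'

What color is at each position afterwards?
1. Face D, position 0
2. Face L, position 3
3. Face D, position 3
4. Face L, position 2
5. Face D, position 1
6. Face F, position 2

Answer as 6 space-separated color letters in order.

Answer: G R G O R Y

Derivation:
After move 1 (R'): R=RRRR U=WBWB F=GWGW D=YGYG B=YBYB
After move 2 (R'): R=RRRR U=WYWY F=GBGB D=YWYW B=GBGB
After move 3 (F'): F=BBGG U=WYRR R=WRYR D=OOYW L=OYOW
After move 4 (R'): R=RRWY U=WGRG F=BYGR D=OBYG B=WBOB
After move 5 (F'): F=YRBG U=WGRW R=BROY D=YWYG L=OGOR
After move 6 (R'): R=RYBO U=WORW F=YGBW D=YRYG B=GBWB
After move 7 (F'): F=GWYB U=WORB R=RYYO D=GRYG L=OWOR
Query 1: D[0] = G
Query 2: L[3] = R
Query 3: D[3] = G
Query 4: L[2] = O
Query 5: D[1] = R
Query 6: F[2] = Y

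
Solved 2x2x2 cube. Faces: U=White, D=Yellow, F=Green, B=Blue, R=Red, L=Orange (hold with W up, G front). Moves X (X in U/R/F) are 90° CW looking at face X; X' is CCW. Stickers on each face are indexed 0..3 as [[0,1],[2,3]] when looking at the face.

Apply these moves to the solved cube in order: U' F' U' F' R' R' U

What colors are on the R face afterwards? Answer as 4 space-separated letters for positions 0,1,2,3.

Answer: O G G O

Derivation:
After move 1 (U'): U=WWWW F=OOGG R=GGRR B=RRBB L=BBOO
After move 2 (F'): F=OGOG U=WWGR R=YGYR D=BOYY L=BWOW
After move 3 (U'): U=WRWG F=BWOG R=OGYR B=YGBB L=RROW
After move 4 (F'): F=WGBO U=WROY R=OGBR D=RWYY L=RGOW
After move 5 (R'): R=GROB U=WBOY F=WRBY D=RGYO B=YGWB
After move 6 (R'): R=RBGO U=WWOY F=WBBY D=RRYY B=OGGB
After move 7 (U): U=OWYW F=RBBY R=OGGO B=RGGB L=WBOW
Query: R face = OGGO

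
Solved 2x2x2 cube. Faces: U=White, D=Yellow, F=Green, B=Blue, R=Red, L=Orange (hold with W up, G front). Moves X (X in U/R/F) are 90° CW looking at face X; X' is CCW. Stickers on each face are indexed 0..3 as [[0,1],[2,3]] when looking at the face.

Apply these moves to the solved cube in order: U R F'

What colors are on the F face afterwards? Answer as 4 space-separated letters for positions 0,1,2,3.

Answer: Y Y R G

Derivation:
After move 1 (U): U=WWWW F=RRGG R=BBRR B=OOBB L=GGOO
After move 2 (R): R=RBRB U=WRWG F=RYGY D=YBYO B=WOWB
After move 3 (F'): F=YYRG U=WRRR R=BBYB D=GOYO L=GGOW
Query: F face = YYRG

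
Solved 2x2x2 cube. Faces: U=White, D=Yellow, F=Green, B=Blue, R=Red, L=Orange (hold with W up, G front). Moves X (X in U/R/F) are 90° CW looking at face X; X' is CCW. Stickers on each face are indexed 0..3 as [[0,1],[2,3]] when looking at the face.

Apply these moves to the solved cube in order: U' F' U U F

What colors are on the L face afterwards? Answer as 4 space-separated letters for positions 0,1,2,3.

Answer: Y B O O

Derivation:
After move 1 (U'): U=WWWW F=OOGG R=GGRR B=RRBB L=BBOO
After move 2 (F'): F=OGOG U=WWGR R=YGYR D=BOYY L=BWOW
After move 3 (U): U=GWRW F=YGOG R=RRYR B=BWBB L=OGOW
After move 4 (U): U=RGWW F=RROG R=BWYR B=OGBB L=YGOW
After move 5 (F): F=ORGR U=RGWG R=WWWR D=YBYY L=YBOO
Query: L face = YBOO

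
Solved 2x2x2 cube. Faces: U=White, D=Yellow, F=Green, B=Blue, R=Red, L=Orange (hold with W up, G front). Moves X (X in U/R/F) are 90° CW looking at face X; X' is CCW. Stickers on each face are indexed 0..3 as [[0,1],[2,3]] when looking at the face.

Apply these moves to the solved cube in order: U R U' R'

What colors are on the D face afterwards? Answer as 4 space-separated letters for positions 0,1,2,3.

Answer: Y G Y Y

Derivation:
After move 1 (U): U=WWWW F=RRGG R=BBRR B=OOBB L=GGOO
After move 2 (R): R=RBRB U=WRWG F=RYGY D=YBYO B=WOWB
After move 3 (U'): U=RGWW F=GGGY R=RYRB B=RBWB L=WOOO
After move 4 (R'): R=YBRR U=RWWR F=GGGW D=YGYY B=OBBB
Query: D face = YGYY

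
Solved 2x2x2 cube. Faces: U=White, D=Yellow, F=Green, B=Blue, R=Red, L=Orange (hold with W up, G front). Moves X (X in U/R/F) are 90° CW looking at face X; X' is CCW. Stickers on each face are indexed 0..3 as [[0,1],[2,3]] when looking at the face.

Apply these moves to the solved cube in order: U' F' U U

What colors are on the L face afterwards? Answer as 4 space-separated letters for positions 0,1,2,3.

Answer: Y G O W

Derivation:
After move 1 (U'): U=WWWW F=OOGG R=GGRR B=RRBB L=BBOO
After move 2 (F'): F=OGOG U=WWGR R=YGYR D=BOYY L=BWOW
After move 3 (U): U=GWRW F=YGOG R=RRYR B=BWBB L=OGOW
After move 4 (U): U=RGWW F=RROG R=BWYR B=OGBB L=YGOW
Query: L face = YGOW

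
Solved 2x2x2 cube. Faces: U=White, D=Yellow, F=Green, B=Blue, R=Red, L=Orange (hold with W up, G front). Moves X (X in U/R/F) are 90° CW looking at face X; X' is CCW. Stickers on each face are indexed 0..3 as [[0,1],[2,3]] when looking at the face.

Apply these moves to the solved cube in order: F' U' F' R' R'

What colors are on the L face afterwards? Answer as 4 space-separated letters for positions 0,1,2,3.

After move 1 (F'): F=GGGG U=WWRR R=YRYR D=OOYY L=OWOW
After move 2 (U'): U=WRWR F=OWGG R=GGYR B=YRBB L=BBOW
After move 3 (F'): F=WGOG U=WRGY R=OGOR D=BWYY L=BROW
After move 4 (R'): R=GROO U=WBGY F=WROY D=BGYG B=YRWB
After move 5 (R'): R=ROGO U=WWGY F=WBOY D=BRYY B=GRGB
Query: L face = BROW

Answer: B R O W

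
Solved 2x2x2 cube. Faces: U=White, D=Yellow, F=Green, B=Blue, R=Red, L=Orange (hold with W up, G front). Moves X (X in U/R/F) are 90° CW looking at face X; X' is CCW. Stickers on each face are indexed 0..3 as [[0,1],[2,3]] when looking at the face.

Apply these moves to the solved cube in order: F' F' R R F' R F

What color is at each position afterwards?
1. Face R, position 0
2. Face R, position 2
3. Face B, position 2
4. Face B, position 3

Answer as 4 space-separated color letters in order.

After move 1 (F'): F=GGGG U=WWRR R=YRYR D=OOYY L=OWOW
After move 2 (F'): F=GGGG U=WWYY R=OROR D=WWYY L=OROR
After move 3 (R): R=OORR U=WGYG F=GWGY D=WBYB B=YBWB
After move 4 (R): R=RORO U=WWYY F=GBGB D=WWYY B=GBGB
After move 5 (F'): F=BBGG U=WWRR R=WOWO D=RRYY L=OYOY
After move 6 (R): R=WWOO U=WBRG F=BRGY D=RGYG B=RBWB
After move 7 (F): F=GBYR U=WBYY R=RWGO D=OWYG L=OROG
Query 1: R[0] = R
Query 2: R[2] = G
Query 3: B[2] = W
Query 4: B[3] = B

Answer: R G W B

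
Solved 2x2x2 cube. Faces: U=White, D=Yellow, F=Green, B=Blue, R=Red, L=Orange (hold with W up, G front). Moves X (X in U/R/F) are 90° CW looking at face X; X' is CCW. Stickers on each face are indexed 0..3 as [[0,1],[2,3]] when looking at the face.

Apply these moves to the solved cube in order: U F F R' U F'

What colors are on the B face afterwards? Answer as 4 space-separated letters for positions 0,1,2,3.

Answer: G R W B

Derivation:
After move 1 (U): U=WWWW F=RRGG R=BBRR B=OOBB L=GGOO
After move 2 (F): F=GRGR U=WWOG R=WBWR D=RBYY L=GYOY
After move 3 (F): F=GGRR U=WWYY R=OBGR D=WWYY L=GROB
After move 4 (R'): R=BROG U=WBYO F=GWRY D=WGYR B=YOWB
After move 5 (U): U=YWOB F=BRRY R=YOOG B=GRWB L=GWOB
After move 6 (F'): F=RYBR U=YWYO R=GOWG D=WBYR L=GBOO
Query: B face = GRWB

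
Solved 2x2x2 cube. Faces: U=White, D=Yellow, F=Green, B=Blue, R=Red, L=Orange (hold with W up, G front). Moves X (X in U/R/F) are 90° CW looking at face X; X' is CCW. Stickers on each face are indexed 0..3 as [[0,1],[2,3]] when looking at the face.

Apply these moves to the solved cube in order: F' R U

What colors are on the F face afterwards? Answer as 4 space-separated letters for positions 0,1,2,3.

Answer: Y Y G Y

Derivation:
After move 1 (F'): F=GGGG U=WWRR R=YRYR D=OOYY L=OWOW
After move 2 (R): R=YYRR U=WGRG F=GOGY D=OBYB B=RBWB
After move 3 (U): U=RWGG F=YYGY R=RBRR B=OWWB L=GOOW
Query: F face = YYGY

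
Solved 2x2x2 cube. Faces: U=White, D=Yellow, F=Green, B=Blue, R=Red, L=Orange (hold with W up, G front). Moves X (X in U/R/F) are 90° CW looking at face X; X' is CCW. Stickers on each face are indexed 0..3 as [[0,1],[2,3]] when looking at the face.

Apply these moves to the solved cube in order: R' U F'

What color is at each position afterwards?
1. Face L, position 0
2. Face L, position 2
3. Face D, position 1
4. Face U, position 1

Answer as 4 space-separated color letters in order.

Answer: G O O W

Derivation:
After move 1 (R'): R=RRRR U=WBWB F=GWGW D=YGYG B=YBYB
After move 2 (U): U=WWBB F=RRGW R=YBRR B=OOYB L=GWOO
After move 3 (F'): F=RWRG U=WWYR R=GBYR D=WOYG L=GBOB
Query 1: L[0] = G
Query 2: L[2] = O
Query 3: D[1] = O
Query 4: U[1] = W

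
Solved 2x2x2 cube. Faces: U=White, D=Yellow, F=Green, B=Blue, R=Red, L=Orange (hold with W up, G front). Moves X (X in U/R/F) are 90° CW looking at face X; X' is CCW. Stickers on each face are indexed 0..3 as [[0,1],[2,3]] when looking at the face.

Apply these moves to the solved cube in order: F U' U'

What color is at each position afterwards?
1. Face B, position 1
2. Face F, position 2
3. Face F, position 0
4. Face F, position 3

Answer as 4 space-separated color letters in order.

After move 1 (F): F=GGGG U=WWOO R=WRWR D=RRYY L=OYOY
After move 2 (U'): U=WOWO F=OYGG R=GGWR B=WRBB L=BBOY
After move 3 (U'): U=OOWW F=BBGG R=OYWR B=GGBB L=WROY
Query 1: B[1] = G
Query 2: F[2] = G
Query 3: F[0] = B
Query 4: F[3] = G

Answer: G G B G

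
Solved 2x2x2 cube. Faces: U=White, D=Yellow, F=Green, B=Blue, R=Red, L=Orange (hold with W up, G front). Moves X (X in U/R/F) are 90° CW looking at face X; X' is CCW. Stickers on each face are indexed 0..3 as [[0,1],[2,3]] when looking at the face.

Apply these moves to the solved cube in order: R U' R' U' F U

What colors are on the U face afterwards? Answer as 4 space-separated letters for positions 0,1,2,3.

Answer: O W R R

Derivation:
After move 1 (R): R=RRRR U=WGWG F=GYGY D=YBYB B=WBWB
After move 2 (U'): U=GGWW F=OOGY R=GYRR B=RRWB L=WBOO
After move 3 (R'): R=YRGR U=GWWR F=OGGW D=YOYY B=BRBB
After move 4 (U'): U=WRGW F=WBGW R=OGGR B=YRBB L=BROO
After move 5 (F): F=GWWB U=WROR R=GGWR D=GOYY L=BYOO
After move 6 (U): U=OWRR F=GGWB R=YRWR B=BYBB L=GWOO
Query: U face = OWRR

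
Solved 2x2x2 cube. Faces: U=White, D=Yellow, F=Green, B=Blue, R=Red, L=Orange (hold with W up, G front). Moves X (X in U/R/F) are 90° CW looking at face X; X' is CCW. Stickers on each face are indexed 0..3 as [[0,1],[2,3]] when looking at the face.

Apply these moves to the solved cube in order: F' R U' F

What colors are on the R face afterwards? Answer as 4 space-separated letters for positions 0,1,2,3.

After move 1 (F'): F=GGGG U=WWRR R=YRYR D=OOYY L=OWOW
After move 2 (R): R=YYRR U=WGRG F=GOGY D=OBYB B=RBWB
After move 3 (U'): U=GGWR F=OWGY R=GORR B=YYWB L=RBOW
After move 4 (F): F=GOYW U=GGWB R=WORR D=RGYB L=ROOB
Query: R face = WORR

Answer: W O R R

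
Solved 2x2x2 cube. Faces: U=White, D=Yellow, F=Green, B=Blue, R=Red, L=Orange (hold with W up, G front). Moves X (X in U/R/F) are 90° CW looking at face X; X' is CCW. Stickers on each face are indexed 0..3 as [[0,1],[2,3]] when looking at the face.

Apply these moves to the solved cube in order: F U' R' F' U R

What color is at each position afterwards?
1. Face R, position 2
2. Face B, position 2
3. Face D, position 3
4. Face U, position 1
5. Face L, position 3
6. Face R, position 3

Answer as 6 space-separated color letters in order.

After move 1 (F): F=GGGG U=WWOO R=WRWR D=RRYY L=OYOY
After move 2 (U'): U=WOWO F=OYGG R=GGWR B=WRBB L=BBOY
After move 3 (R'): R=GRGW U=WBWW F=OOGO D=RYYG B=YRRB
After move 4 (F'): F=OOOG U=WBGG R=YRRW D=BYYG L=BWOW
After move 5 (U): U=GWGB F=YROG R=YRRW B=BWRB L=OOOW
After move 6 (R): R=RYWR U=GRGG F=YYOG D=BRYB B=BWWB
Query 1: R[2] = W
Query 2: B[2] = W
Query 3: D[3] = B
Query 4: U[1] = R
Query 5: L[3] = W
Query 6: R[3] = R

Answer: W W B R W R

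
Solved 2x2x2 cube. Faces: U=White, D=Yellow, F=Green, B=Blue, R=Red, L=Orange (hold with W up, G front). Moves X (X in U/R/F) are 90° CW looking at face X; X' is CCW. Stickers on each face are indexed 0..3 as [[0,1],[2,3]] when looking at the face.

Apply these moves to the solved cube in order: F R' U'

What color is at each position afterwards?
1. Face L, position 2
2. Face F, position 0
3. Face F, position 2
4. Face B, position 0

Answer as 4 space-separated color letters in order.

After move 1 (F): F=GGGG U=WWOO R=WRWR D=RRYY L=OYOY
After move 2 (R'): R=RRWW U=WBOB F=GWGO D=RGYG B=YBRB
After move 3 (U'): U=BBWO F=OYGO R=GWWW B=RRRB L=YBOY
Query 1: L[2] = O
Query 2: F[0] = O
Query 3: F[2] = G
Query 4: B[0] = R

Answer: O O G R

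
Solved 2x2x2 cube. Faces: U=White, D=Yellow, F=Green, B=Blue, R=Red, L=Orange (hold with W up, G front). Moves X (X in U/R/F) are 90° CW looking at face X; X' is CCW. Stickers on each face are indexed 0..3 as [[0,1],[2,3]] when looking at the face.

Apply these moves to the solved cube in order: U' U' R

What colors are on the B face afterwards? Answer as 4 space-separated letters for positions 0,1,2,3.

Answer: W G W B

Derivation:
After move 1 (U'): U=WWWW F=OOGG R=GGRR B=RRBB L=BBOO
After move 2 (U'): U=WWWW F=BBGG R=OORR B=GGBB L=RROO
After move 3 (R): R=RORO U=WBWG F=BYGY D=YBYG B=WGWB
Query: B face = WGWB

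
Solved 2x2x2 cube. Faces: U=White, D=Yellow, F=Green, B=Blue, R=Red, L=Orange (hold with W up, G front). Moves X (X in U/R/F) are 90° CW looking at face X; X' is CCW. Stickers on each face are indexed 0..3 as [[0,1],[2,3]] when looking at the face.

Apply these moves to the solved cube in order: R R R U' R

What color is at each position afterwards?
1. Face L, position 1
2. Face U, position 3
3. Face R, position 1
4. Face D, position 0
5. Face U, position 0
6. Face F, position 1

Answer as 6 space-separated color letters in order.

After move 1 (R): R=RRRR U=WGWG F=GYGY D=YBYB B=WBWB
After move 2 (R): R=RRRR U=WYWY F=GBGB D=YWYW B=GBGB
After move 3 (R): R=RRRR U=WBWB F=GWGW D=YGYG B=YBYB
After move 4 (U'): U=BBWW F=OOGW R=GWRR B=RRYB L=YBOO
After move 5 (R): R=RGRW U=BOWW F=OGGG D=YYYR B=WRBB
Query 1: L[1] = B
Query 2: U[3] = W
Query 3: R[1] = G
Query 4: D[0] = Y
Query 5: U[0] = B
Query 6: F[1] = G

Answer: B W G Y B G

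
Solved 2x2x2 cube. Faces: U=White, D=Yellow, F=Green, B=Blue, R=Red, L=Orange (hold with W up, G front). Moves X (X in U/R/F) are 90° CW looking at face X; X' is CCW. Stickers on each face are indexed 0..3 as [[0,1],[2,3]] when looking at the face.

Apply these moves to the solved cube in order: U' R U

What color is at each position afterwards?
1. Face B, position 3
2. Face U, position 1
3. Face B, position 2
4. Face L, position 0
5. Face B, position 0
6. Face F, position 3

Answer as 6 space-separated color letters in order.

After move 1 (U'): U=WWWW F=OOGG R=GGRR B=RRBB L=BBOO
After move 2 (R): R=RGRG U=WOWG F=OYGY D=YBYR B=WRWB
After move 3 (U): U=WWGO F=RGGY R=WRRG B=BBWB L=OYOO
Query 1: B[3] = B
Query 2: U[1] = W
Query 3: B[2] = W
Query 4: L[0] = O
Query 5: B[0] = B
Query 6: F[3] = Y

Answer: B W W O B Y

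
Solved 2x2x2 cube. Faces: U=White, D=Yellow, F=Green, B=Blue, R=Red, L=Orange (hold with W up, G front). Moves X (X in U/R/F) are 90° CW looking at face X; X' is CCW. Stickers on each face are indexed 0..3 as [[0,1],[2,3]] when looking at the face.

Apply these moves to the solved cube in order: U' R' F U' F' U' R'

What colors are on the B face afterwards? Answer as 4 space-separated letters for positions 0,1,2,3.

Answer: G O O B

Derivation:
After move 1 (U'): U=WWWW F=OOGG R=GGRR B=RRBB L=BBOO
After move 2 (R'): R=GRGR U=WBWR F=OWGW D=YOYG B=YRYB
After move 3 (F): F=GOWW U=WBOB R=WRRR D=GGYG L=BYOO
After move 4 (U'): U=BBWO F=BYWW R=GORR B=WRYB L=YROO
After move 5 (F'): F=YWBW U=BBGR R=GOGR D=ROYG L=YOOW
After move 6 (U'): U=BRBG F=YOBW R=YWGR B=GOYB L=WROW
After move 7 (R'): R=WRYG U=BYBG F=YRBG D=ROYW B=GOOB
Query: B face = GOOB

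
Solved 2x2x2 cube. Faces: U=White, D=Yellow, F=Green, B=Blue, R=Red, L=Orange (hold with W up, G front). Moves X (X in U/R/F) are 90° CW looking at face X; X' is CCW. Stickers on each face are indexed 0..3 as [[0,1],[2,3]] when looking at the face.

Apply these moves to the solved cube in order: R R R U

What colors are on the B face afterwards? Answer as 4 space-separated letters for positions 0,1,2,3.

After move 1 (R): R=RRRR U=WGWG F=GYGY D=YBYB B=WBWB
After move 2 (R): R=RRRR U=WYWY F=GBGB D=YWYW B=GBGB
After move 3 (R): R=RRRR U=WBWB F=GWGW D=YGYG B=YBYB
After move 4 (U): U=WWBB F=RRGW R=YBRR B=OOYB L=GWOO
Query: B face = OOYB

Answer: O O Y B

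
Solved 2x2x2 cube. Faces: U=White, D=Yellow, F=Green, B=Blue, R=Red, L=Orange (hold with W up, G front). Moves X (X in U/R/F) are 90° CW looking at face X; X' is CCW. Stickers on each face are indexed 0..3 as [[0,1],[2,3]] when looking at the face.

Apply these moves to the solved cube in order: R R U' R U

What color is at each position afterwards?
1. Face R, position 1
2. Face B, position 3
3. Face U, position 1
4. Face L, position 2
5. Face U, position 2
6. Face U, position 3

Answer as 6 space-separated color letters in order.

Answer: R B Y O B O

Derivation:
After move 1 (R): R=RRRR U=WGWG F=GYGY D=YBYB B=WBWB
After move 2 (R): R=RRRR U=WYWY F=GBGB D=YWYW B=GBGB
After move 3 (U'): U=YYWW F=OOGB R=GBRR B=RRGB L=GBOO
After move 4 (R): R=RGRB U=YOWB F=OWGW D=YGYR B=WRYB
After move 5 (U): U=WYBO F=RGGW R=WRRB B=GBYB L=OWOO
Query 1: R[1] = R
Query 2: B[3] = B
Query 3: U[1] = Y
Query 4: L[2] = O
Query 5: U[2] = B
Query 6: U[3] = O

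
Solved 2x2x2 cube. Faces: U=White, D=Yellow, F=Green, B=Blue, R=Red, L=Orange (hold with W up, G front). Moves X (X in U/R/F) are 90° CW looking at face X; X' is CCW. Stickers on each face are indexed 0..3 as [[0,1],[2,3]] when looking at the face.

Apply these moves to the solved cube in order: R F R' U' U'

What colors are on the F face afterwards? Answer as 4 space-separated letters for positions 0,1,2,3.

Answer: B B Y O

Derivation:
After move 1 (R): R=RRRR U=WGWG F=GYGY D=YBYB B=WBWB
After move 2 (F): F=GGYY U=WGOO R=WRGR D=RRYB L=OYOB
After move 3 (R'): R=RRWG U=WWOW F=GGYO D=RGYY B=BBRB
After move 4 (U'): U=WWWO F=OYYO R=GGWG B=RRRB L=BBOB
After move 5 (U'): U=WOWW F=BBYO R=OYWG B=GGRB L=RROB
Query: F face = BBYO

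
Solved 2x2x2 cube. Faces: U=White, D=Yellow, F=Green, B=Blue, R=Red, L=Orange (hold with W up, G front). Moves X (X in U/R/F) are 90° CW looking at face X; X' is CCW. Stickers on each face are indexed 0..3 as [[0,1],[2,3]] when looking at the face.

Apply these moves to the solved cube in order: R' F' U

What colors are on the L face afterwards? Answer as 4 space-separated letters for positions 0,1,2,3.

After move 1 (R'): R=RRRR U=WBWB F=GWGW D=YGYG B=YBYB
After move 2 (F'): F=WWGG U=WBRR R=GRYR D=OOYG L=OBOW
After move 3 (U): U=RWRB F=GRGG R=YBYR B=OBYB L=WWOW
Query: L face = WWOW

Answer: W W O W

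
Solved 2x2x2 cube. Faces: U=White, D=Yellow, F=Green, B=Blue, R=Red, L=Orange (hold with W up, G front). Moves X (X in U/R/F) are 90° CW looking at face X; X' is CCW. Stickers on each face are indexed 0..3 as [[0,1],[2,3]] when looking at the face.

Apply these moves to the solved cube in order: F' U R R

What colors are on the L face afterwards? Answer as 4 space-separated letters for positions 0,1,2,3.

After move 1 (F'): F=GGGG U=WWRR R=YRYR D=OOYY L=OWOW
After move 2 (U): U=RWRW F=YRGG R=BBYR B=OWBB L=GGOW
After move 3 (R): R=YBRB U=RRRG F=YOGY D=OBYO B=WWWB
After move 4 (R): R=RYBB U=RORY F=YBGO D=OWYW B=GWRB
Query: L face = GGOW

Answer: G G O W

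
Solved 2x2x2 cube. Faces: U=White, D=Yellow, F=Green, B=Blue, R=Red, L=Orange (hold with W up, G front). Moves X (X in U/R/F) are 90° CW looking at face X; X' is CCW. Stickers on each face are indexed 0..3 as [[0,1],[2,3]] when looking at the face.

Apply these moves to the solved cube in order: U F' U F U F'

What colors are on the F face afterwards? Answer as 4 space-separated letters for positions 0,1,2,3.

Answer: O B R G

Derivation:
After move 1 (U): U=WWWW F=RRGG R=BBRR B=OOBB L=GGOO
After move 2 (F'): F=RGRG U=WWBR R=YBYR D=GOYY L=GWOW
After move 3 (U): U=BWRW F=YBRG R=OOYR B=GWBB L=RGOW
After move 4 (F): F=RYGB U=BWWG R=ROWR D=YOYY L=RGOO
After move 5 (U): U=WBGW F=ROGB R=GWWR B=RGBB L=RYOO
After move 6 (F'): F=OBRG U=WBGW R=OWYR D=YOYY L=RWOG
Query: F face = OBRG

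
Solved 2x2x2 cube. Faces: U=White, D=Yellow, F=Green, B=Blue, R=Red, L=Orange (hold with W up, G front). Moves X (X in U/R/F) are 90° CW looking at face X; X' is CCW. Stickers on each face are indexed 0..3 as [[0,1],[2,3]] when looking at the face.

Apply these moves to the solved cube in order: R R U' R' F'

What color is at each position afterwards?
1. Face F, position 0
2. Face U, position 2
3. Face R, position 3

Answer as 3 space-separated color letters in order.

After move 1 (R): R=RRRR U=WGWG F=GYGY D=YBYB B=WBWB
After move 2 (R): R=RRRR U=WYWY F=GBGB D=YWYW B=GBGB
After move 3 (U'): U=YYWW F=OOGB R=GBRR B=RRGB L=GBOO
After move 4 (R'): R=BRGR U=YGWR F=OYGW D=YOYB B=WRWB
After move 5 (F'): F=YWOG U=YGBG R=ORYR D=BOYB L=GROW
Query 1: F[0] = Y
Query 2: U[2] = B
Query 3: R[3] = R

Answer: Y B R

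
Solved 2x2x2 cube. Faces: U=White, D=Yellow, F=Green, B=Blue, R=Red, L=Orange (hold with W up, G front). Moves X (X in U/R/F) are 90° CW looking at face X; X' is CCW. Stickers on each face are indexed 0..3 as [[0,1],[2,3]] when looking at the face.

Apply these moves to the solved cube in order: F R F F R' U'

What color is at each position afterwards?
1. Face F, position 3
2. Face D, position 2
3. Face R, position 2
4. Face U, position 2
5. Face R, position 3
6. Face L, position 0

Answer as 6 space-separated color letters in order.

After move 1 (F): F=GGGG U=WWOO R=WRWR D=RRYY L=OYOY
After move 2 (R): R=WWRR U=WGOG F=GRGY D=RBYB B=OBWB
After move 3 (F): F=GGYR U=WGYY R=OWGR D=RWYB L=OROB
After move 4 (F): F=YGRG U=WGBR R=YWYR D=GOYB L=OROW
After move 5 (R'): R=WRYY U=WWBO F=YGRR D=GGYG B=BBOB
After move 6 (U'): U=WOWB F=ORRR R=YGYY B=WROB L=BBOW
Query 1: F[3] = R
Query 2: D[2] = Y
Query 3: R[2] = Y
Query 4: U[2] = W
Query 5: R[3] = Y
Query 6: L[0] = B

Answer: R Y Y W Y B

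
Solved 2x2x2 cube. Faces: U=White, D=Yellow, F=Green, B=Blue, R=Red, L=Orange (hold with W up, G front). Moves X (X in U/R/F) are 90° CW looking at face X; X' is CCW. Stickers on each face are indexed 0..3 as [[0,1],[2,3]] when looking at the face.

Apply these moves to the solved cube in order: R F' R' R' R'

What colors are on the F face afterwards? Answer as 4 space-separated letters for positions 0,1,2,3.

After move 1 (R): R=RRRR U=WGWG F=GYGY D=YBYB B=WBWB
After move 2 (F'): F=YYGG U=WGRR R=BRYR D=OOYB L=OGOW
After move 3 (R'): R=RRBY U=WWRW F=YGGR D=OYYG B=BBOB
After move 4 (R'): R=RYRB U=WORB F=YWGW D=OGYR B=GBYB
After move 5 (R'): R=YBRR U=WYRG F=YOGB D=OWYW B=RBGB
Query: F face = YOGB

Answer: Y O G B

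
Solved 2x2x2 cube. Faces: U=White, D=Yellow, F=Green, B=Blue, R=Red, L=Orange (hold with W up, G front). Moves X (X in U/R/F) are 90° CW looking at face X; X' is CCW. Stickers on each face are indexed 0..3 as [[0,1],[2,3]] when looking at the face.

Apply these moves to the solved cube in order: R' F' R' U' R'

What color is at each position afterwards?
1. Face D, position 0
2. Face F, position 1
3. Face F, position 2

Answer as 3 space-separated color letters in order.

Answer: O Y G

Derivation:
After move 1 (R'): R=RRRR U=WBWB F=GWGW D=YGYG B=YBYB
After move 2 (F'): F=WWGG U=WBRR R=GRYR D=OOYG L=OBOW
After move 3 (R'): R=RRGY U=WYRY F=WBGR D=OWYG B=GBOB
After move 4 (U'): U=YYWR F=OBGR R=WBGY B=RROB L=GBOW
After move 5 (R'): R=BYWG U=YOWR F=OYGR D=OBYR B=GRWB
Query 1: D[0] = O
Query 2: F[1] = Y
Query 3: F[2] = G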